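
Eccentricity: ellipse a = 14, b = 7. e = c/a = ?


c = sqrt(196-49) = sqrt(147) = 12.1244
e = c/a = sqrt(147)/14 = 0.8660

e = 0.8660


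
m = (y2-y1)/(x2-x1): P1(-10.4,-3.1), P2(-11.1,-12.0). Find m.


dy = -12.0 + 3.1 = -8.9
dx = -11.1 + 10.4 = -0.7
m = -8.9/(-0.7) = 12.7143

m = 12.7143


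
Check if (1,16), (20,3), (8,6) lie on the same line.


1*(3-6) + 20*(6-16) + 8*(16-3)
= -3 - 200 + 104 = -99

No, not collinear (determinant = -99)


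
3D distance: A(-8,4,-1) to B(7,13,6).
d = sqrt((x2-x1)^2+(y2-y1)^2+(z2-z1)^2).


dx=15, dy=9, dz=7
d = sqrt(225+81+49) = sqrt(355) = 18.8414

18.8414


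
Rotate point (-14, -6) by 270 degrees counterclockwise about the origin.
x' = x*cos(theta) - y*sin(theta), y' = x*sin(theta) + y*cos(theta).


cos(270) = 0, sin(270) = -1
x' = -14*0 + 6*(-1) = -6
y' = -14*(-1) - 6*0 = 14

(-6, 14)


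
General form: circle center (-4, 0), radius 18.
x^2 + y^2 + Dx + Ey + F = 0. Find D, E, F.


(x+ 4)^2 + (y-0)^2 = 18^2
D = -2h = 8, E = -2k = 0
F = h^2+k^2-r^2 = 16+0-324 = -308

D = 8, E = 0, F = -308


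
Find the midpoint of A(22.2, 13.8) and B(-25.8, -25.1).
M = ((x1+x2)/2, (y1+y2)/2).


Mx = (22.2 - 25.8)/2 = -3.6/2 = -1.8000
My = (13.8 - 25.1)/2 = -11.3/2 = -5.6500

(-1.8000, -5.6500)


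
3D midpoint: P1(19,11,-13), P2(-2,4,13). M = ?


Mx = (19- 2)/2 = 8.5000
My = (11+4)/2 = 7.5000
Mz = (-13+13)/2 = 0

M = (8.5000, 7.5000, 0)


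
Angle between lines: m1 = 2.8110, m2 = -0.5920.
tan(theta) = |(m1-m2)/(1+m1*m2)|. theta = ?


m1-m2 = 3.403
1+m1*m2 = -0.664112
tan(theta) = |3.403/(-0.664112)| = 5.124136
theta = arctan(|3.403/(-0.664112)|) = 78.9572 degrees (acute angle)

78.9572 degrees


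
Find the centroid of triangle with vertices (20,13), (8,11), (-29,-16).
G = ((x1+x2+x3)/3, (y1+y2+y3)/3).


Gx = (20+8- 29)/3 = -1/3 = -0.3333
Gy = (13+11- 16)/3 = 8/3 = 2.6667

G = (-0.3333, 2.6667)


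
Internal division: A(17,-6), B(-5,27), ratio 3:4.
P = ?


Px = (3*(-5) + 4*17)/7 = 53/7 = 7.5714
Py = (3*27 + 4*(-6))/7 = 57/7 = 8.1429

P = (7.5714, 8.1429)


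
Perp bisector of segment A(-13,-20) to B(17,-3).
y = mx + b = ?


Midpoint = (2, -11.5)
Slope of AB = dy/dx = 17/30 = 0.5667
Perp slope = -dx/dy = -30/17 = -1.7647
b = My - (perp slope)*Mx = -11.5 + (30*2)/17 = -11.5 + 3.5294 = -7.9706

y = -1.7647x - 7.9706


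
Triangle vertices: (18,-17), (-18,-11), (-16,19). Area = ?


18*(-11-19) = -540
-18*(19+ 17) = -648
-16*(-17+ 11) = 96
sum = -1092
Area = |-1092|/2 = 546.0000

546.0000 sq units


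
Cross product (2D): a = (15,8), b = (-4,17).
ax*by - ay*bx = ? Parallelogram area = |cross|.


cross = 15*17 - 8*(-4) = 255 + 32 = 287
Parallelogram area = |287| = 287

cross = 287, parallelogram area = 287


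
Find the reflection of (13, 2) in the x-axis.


Reflection rule for x-axis: (x, -y)
(13, 2) -> (13, -2)

(13, -2)


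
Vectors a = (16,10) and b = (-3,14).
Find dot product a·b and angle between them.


a·b = 16*(-3) + 10*14 = -48 + 140 = 92
|a| = sqrt(256+100) = 18.8680
|b| = sqrt(9+196) = 14.3178
cos(theta) = 92/(sqrt(356)*sqrt(205)) = 92/sqrt(72980) = 0.340554
theta = arccos(92/sqrt(72980)) = 70.0894 degrees

a·b = 92, theta = 70.0894 deg


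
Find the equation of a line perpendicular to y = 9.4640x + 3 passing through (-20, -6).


Perpendicular slope = -1/m1 = -1/9.4640 = -0.1057
b2 = y0 - m2*x0 = -6 - 20/9.4640 = -6 - 2.1133 = -8.1133

y = -0.1057x - 8.1133


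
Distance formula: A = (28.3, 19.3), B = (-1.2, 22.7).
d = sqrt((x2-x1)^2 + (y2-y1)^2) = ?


dx = -1.2 - 28.3 = -29.5
dy = 22.7 - 19.3 = 3.4
d = sqrt(870.25 + 11.56) = sqrt(881.81) = 29.6953

29.6953


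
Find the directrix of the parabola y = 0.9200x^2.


a = 0.9200
1/(4a) = 0.2717
directrix: y = -0.2717 = -0.2717

y = -0.2717


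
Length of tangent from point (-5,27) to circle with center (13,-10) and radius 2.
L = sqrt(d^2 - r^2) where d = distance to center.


d = sqrt((-5-13)^2 + (27+ 10)^2) = sqrt(324+1369) = 41.1461
L = sqrt(1693.0000 - 4) = sqrt(1689.0000) = 41.0974

41.0974


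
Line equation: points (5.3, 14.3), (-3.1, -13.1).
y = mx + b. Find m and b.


m = (-27.4)/(-8.4) = 3.2619
b = y1 - m*x1 = 14.3 - (-27.4*5.3)/(-8.4) = 14.3 - 17.2881 = -2.9881

y = 3.2619x - 2.9881


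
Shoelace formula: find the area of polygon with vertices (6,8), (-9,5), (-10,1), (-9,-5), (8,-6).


sum(xi*y_{i+1}) = 6*5 - 9*1 - 10*(-5) - 9*(-6) + 8*8 = 189
sum(yi*x_{i+1}) = 8*(-9) + 5*(-10) + 1*(-9) - 5*8 - 6*6 = -207
Area = |189 + 207|/2 = 396/2 = 198.0000

198.0000 sq units


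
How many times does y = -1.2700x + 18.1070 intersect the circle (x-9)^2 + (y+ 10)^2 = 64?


Substitute y = -1.2700x + 18.1070: (x-9)^2 + (-1.2700x+18.1070+ 10)^2 = 64
Expand to Ax^2 + Bx + C = 0, where b-k = 28.107
A = 1+m^2 = 2.6129
B = 2(m(b-k) - h) = 2(-1.2700*28.107 - 9) = -89.39178
C = h^2 + (b-k)^2 - r^2 = 81 + 790.003449 - 64 = 807.003449
disc = B^2-4AC = 7990.8903 - 8434.4772 = -443.5869
disc < 0

0 intersection points


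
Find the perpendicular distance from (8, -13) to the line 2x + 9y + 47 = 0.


|2*8 + 9*(-13) + 47| = |-54| = 54
sqrt(4 + 81) = sqrt(85) = 9.2195
d = 54/sqrt(85) = 5.8571

5.8571


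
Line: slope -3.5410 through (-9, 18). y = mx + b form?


y - 18 = -3.5410(x + 9)
y = -3.5410x + 18 + 3.5410*(-9)
y = -3.5410x - 13.8690

y = -3.5410x - 13.8690


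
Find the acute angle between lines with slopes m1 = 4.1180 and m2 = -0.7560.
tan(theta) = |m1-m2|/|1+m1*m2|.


m1-m2 = 4.874
1+m1*m2 = -2.113208
tan(theta) = |4.874/(-2.113208)| = 2.306446
theta = arctan(|4.874/(-2.113208)|) = 66.5600 degrees (acute angle)

66.5600 degrees


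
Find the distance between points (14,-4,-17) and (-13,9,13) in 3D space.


dx=-27, dy=13, dz=30
d = sqrt(729+169+900) = sqrt(1798) = 42.4028

42.4028


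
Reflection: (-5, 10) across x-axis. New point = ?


Reflection rule for x-axis: (x, -y)
(-5, 10) -> (-5, -10)

(-5, -10)


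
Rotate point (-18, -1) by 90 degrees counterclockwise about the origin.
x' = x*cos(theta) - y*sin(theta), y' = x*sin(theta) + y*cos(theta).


cos(90) = 0, sin(90) = 1
x' = -18*0 + 1*1 = 1
y' = -18*1 - 1*0 = -18

(1, -18)


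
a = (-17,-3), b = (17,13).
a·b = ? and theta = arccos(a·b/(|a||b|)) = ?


a·b = -17*17 - 3*13 = -289 - 39 = -328
|a| = sqrt(289+9) = 17.2627
|b| = sqrt(289+169) = 21.4009
cos(theta) = -328/(sqrt(298)*sqrt(458)) = -328/sqrt(136484) = -0.887836
theta = arccos(-328/sqrt(136484)) = 152.6026 degrees

a·b = -328, theta = 152.6026 deg


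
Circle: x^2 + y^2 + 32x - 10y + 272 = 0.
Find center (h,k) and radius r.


h = -D/2 = -32/2 = -16
k = -E/2 = 10/2 = 5
r^2 = h^2 + k^2 - F = 256 + 25 - 272 = 9
r = 3

Center (-16, 5), radius = 3


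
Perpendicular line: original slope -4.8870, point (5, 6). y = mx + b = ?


Perpendicular slope = -1/m1 = -1/(-4.8870) = 0.2046
b2 = y0 - m2*x0 = 6 + 5/(-4.8870) = 6 - 1.0231 = 4.9769

y = 0.2046x + 4.9769


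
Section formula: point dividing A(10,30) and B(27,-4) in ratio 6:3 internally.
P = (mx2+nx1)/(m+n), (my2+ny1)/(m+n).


Px = (6*27 + 3*10)/9 = 192/9 = 21.3333
Py = (6*(-4) + 3*30)/9 = 66/9 = 7.3333

P = (21.3333, 7.3333)


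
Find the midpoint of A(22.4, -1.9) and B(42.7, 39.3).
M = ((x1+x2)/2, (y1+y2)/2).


Mx = (22.4 + 42.7)/2 = 65.1/2 = 32.5500
My = (-1.9 + 39.3)/2 = 37.4/2 = 18.7000

(32.5500, 18.7000)


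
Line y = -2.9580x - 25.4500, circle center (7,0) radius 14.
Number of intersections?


Substitute y = -2.9580x - 25.4500: (x-7)^2 + (-2.9580x- 25.4500-0)^2 = 196
Expand to Ax^2 + Bx + C = 0, where b-k = -25.45
A = 1+m^2 = 9.749764
B = 2(m(b-k) - h) = 2(-2.9580*(-25.45) - 7) = 136.5622
C = h^2 + (b-k)^2 - r^2 = 49 + 647.7025 - 196 = 500.7025
disc = B^2-4AC = 18649.2345 - 19526.9248 = -877.6903
disc < 0

0 intersection points


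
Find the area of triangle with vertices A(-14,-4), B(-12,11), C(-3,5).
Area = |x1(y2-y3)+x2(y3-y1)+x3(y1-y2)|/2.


-14*(11-5) = -84
-12*(5+ 4) = -108
-3*(-4-11) = 45
sum = -147
Area = |-147|/2 = 73.5000

73.5000 sq units


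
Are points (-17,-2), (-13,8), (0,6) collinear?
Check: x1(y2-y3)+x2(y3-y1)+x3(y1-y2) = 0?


-17*(8-6) - 13*(6+ 2) + 0*(-2-8)
= -34 - 104 + 0 = -138

No, not collinear (determinant = -138)


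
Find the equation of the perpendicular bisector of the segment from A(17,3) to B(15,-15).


Midpoint = (16, -6)
Slope of AB = dy/dx = -18/(-2) = 9.0000
Perp slope = -dx/dy = -2/18 = -0.1111
b = My - (perp slope)*Mx = -6 + (-2*16)/(-18) = -6 + 1.7778 = -4.2222

y = -0.1111x - 4.2222


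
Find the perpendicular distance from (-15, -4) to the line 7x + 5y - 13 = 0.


|7*(-15) + 5*(-4) - 13| = |-138| = 138
sqrt(49 + 25) = sqrt(74) = 8.6023
d = 138/sqrt(74) = 16.0422

16.0422


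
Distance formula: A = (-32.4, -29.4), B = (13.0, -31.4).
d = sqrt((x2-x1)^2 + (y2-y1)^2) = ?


dx = 13.0 + 32.4 = 45.4
dy = -31.4 + 29.4 = -2.0
d = sqrt(2061.16 + 4.0) = sqrt(2065.16) = 45.4440

45.4440


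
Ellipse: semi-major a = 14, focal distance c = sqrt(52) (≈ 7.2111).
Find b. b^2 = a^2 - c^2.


b^2 = 14^2 - (sqrt(52))^2 = 196 - 52 = 144
b = sqrt(144) = 12

b = 12


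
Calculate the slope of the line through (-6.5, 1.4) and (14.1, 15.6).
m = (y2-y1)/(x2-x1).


dy = 15.6 - 1.4 = 14.2
dx = 14.1 + 6.5 = 20.6
m = 14.2/20.6 = 0.6893

m = 0.6893


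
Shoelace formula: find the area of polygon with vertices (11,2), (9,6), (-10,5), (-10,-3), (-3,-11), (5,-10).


sum(xi*y_{i+1}) = 11*6 + 9*5 - 10*(-3) - 10*(-11) - 3*(-10) + 5*2 = 291
sum(yi*x_{i+1}) = 2*9 + 6*(-10) + 5*(-10) - 3*(-3) - 11*5 - 10*11 = -248
Area = |291 + 248|/2 = 539/2 = 269.5000

269.5000 sq units


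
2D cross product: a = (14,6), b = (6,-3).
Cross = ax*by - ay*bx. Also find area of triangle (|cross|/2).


cross = 14*(-3) - 6*6 = -42 - 36 = -78
Triangle area = |-78|/2 = 78/2 = 39.0000

cross = -78, triangle area = 39.0000


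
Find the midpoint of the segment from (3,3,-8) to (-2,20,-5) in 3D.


Mx = (3- 2)/2 = 0.5000
My = (3+20)/2 = 11.5000
Mz = (-8- 5)/2 = -6.5000

M = (0.5000, 11.5000, -6.5000)


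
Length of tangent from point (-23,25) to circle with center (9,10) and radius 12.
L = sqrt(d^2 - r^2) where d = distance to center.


d = sqrt((-23-9)^2 + (25-10)^2) = sqrt(1024+225) = 35.3412
L = sqrt(1249.0000 - 144) = sqrt(1105.0000) = 33.2415

33.2415


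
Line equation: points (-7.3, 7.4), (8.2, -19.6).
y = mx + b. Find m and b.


m = (-27.0)/(15.5) = -1.7419
b = y1 - m*x1 = 7.4 - (-27.0*(-7.3))/(15.5) = 7.4 - 12.7161 = -5.3161

y = -1.7419x - 5.3161


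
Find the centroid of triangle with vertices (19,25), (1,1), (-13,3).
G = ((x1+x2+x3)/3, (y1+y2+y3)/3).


Gx = (19+1- 13)/3 = 7/3 = 2.3333
Gy = (25+1+3)/3 = 29/3 = 9.6667

G = (2.3333, 9.6667)


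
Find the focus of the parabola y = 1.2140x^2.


a = 1.2140
4a = 4.8560
focus = (0, 1/4.8560) = (0, 0.2059)

Focus = (0, 0.2059)


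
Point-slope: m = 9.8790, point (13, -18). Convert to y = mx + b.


y + 18 = 9.8790(x - 13)
y = 9.8790x - 18 - 9.8790*13
y = 9.8790x - 146.4270

y = 9.8790x - 146.4270


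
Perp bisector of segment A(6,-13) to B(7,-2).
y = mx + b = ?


Midpoint = (6.5, -7.5)
Slope of AB = dy/dx = 11/1 = 11.0000
Perp slope = -dx/dy = -1/11 = -0.0909
b = My - (perp slope)*Mx = -7.5 + (1*6.5)/11 = -7.5 + 0.5909 = -6.9091

y = -0.0909x - 6.9091


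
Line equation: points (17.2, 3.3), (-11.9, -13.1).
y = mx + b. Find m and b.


m = (-16.4)/(-29.1) = 0.5636
b = y1 - m*x1 = 3.3 - (-16.4*17.2)/(-29.1) = 3.3 - 9.6935 = -6.3935

y = 0.5636x - 6.3935


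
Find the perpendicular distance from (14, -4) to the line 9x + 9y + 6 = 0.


|9*14 + 9*(-4) + 6| = |96| = 96
sqrt(81 + 81) = sqrt(162) = 12.7279
d = 96/sqrt(162) = 7.5425

7.5425


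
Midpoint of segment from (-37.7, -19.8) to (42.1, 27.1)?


Mx = (-37.7 + 42.1)/2 = 4.4/2 = 2.2000
My = (-19.8 + 27.1)/2 = 7.3/2 = 3.6500

(2.2000, 3.6500)


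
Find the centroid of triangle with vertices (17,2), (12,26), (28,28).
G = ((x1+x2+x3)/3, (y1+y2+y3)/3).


Gx = (17+12+28)/3 = 57/3 = 19.0000
Gy = (2+26+28)/3 = 56/3 = 18.6667

G = (19.0000, 18.6667)


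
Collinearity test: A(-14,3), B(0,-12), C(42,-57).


-14*(-12+ 57) + 0*(-57-3) + 42*(3+ 12)
= -630 + 0 + 630 = 0

Yes, collinear (determinant = 0)


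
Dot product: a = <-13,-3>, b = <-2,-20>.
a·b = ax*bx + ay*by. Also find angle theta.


a·b = -13*(-2) - 3*(-20) = 26 + 60 = 86
|a| = sqrt(169+9) = 13.3417
|b| = sqrt(4+400) = 20.0998
cos(theta) = 86/(sqrt(178)*sqrt(404)) = 86/sqrt(71912) = 0.320699
theta = arccos(86/sqrt(71912)) = 71.2948 degrees

a·b = 86, theta = 71.2948 deg


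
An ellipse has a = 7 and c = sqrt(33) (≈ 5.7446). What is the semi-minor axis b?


b^2 = 7^2 - (sqrt(33))^2 = 49 - 33 = 16
b = sqrt(16) = 4

b = 4


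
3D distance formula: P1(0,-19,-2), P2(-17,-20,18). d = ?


dx=-17, dy=-1, dz=20
d = sqrt(289+1+400) = sqrt(690) = 26.2679

26.2679


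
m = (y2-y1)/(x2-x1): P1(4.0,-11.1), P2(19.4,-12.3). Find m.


dy = -12.3 + 11.1 = -1.2
dx = 19.4 - 4.0 = 15.4
m = -1.2/15.4 = -0.0779

m = -0.0779


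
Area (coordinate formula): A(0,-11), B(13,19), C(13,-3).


0*(19+ 3) = 0
13*(-3+ 11) = 104
13*(-11-19) = -390
sum = -286
Area = |-286|/2 = 143.0000

143.0000 sq units


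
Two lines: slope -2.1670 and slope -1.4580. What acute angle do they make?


m1-m2 = -0.709
1+m1*m2 = 4.159486
tan(theta) = |-0.709/4.159486| = 0.170454
theta = arctan(|-0.709/4.159486|) = 9.6733 degrees (acute angle)

9.6733 degrees


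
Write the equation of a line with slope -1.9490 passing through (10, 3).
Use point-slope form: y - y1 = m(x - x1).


y - 3 = -1.9490(x - 10)
y = -1.9490x + 3 + 1.9490*10
y = -1.9490x + 22.4900

y = -1.9490x + 22.4900


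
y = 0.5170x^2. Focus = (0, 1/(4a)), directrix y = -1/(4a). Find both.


a = 0.5170
1/(4a) = 0.4836
Focus = (0, 0.4836)
Directrix: y = -0.4836

Focus = (0, 0.4836), Directrix: y = -0.4836


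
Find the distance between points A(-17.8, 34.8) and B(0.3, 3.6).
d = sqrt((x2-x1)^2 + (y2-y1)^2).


dx = 0.3 + 17.8 = 18.1
dy = 3.6 - 34.8 = -31.2
d = sqrt(327.61 + 973.44) = sqrt(1301.05) = 36.0701

36.0701


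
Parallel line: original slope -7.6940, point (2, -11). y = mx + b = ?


Parallel lines have equal slopes.
m2 = -7.6940
b2 = -11 + 7.6940*2 = 4.3880

y = -7.6940x + 4.3880


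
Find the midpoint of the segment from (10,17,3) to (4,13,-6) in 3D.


Mx = (10+4)/2 = 7.0000
My = (17+13)/2 = 15.0000
Mz = (3- 6)/2 = -1.5000

M = (7.0000, 15.0000, -1.5000)


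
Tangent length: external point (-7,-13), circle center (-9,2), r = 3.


d = sqrt((-7+ 9)^2 + (-13-2)^2) = sqrt(4+225) = 15.1327
L = sqrt(229.0000 - 9) = sqrt(220.0000) = 14.8324

14.8324


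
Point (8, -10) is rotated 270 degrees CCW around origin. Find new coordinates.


cos(270) = 0, sin(270) = -1
x' = 8*0 + 10*(-1) = -10
y' = 8*(-1) - 10*0 = -8

(-10, -8)


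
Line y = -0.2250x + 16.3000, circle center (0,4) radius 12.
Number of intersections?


Substitute y = -0.2250x + 16.3000: (x-0)^2 + (-0.2250x+16.3000-4)^2 = 144
Expand to Ax^2 + Bx + C = 0, where b-k = 12.3
A = 1+m^2 = 1.050625
B = 2(m(b-k) - h) = 2(-0.2250*12.3 - 0) = -5.535
C = h^2 + (b-k)^2 - r^2 = 0 + 151.29 - 144 = 7.29
disc = B^2-4AC = 30.6362 - 30.6362 = 0
disc = 0

1 intersection point (tangent)


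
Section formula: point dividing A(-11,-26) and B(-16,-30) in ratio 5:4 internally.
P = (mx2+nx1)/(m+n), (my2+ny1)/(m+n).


Px = (5*(-16) + 4*(-11))/9 = -124/9 = -13.7778
Py = (5*(-30) + 4*(-26))/9 = -254/9 = -28.2222

P = (-13.7778, -28.2222)


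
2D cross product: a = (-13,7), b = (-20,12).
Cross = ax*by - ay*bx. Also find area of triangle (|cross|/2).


cross = -13*12 - 7*(-20) = -156 + 140 = -16
Triangle area = |-16|/2 = 16/2 = 8.0000

cross = -16, triangle area = 8.0000


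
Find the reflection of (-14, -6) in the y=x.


Reflection rule for y=x: (y, x)
(-14, -6) -> (-6, -14)

(-6, -14)


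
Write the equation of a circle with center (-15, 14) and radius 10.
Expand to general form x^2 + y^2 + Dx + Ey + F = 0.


(x+ 15)^2 + (y-14)^2 = 10^2
D = -2h = 30, E = -2k = -28
F = h^2+k^2-r^2 = 225+196-100 = 321

x^2 + y^2 + 30x - 28y + 321 = 0


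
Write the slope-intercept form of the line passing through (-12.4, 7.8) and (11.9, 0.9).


m = (-6.9)/(24.3) = -0.2840
b = y1 - m*x1 = 7.8 - (-6.9*(-12.4))/(24.3) = 7.8 - 3.5210 = 4.2790

y = -0.2840x + 4.2790


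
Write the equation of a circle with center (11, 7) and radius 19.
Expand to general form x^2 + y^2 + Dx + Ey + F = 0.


(x-11)^2 + (y-7)^2 = 19^2
D = -2h = -22, E = -2k = -14
F = h^2+k^2-r^2 = 121+49-361 = -191

x^2 + y^2 - 22x - 14y - 191 = 0


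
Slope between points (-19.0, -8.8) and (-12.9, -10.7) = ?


dy = -10.7 + 8.8 = -1.9
dx = -12.9 + 19.0 = 6.1
m = -1.9/6.1 = -0.3115

m = -0.3115


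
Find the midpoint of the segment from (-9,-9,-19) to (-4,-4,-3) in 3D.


Mx = (-9- 4)/2 = -6.5000
My = (-9- 4)/2 = -6.5000
Mz = (-19- 3)/2 = -11.0000

M = (-6.5000, -6.5000, -11.0000)


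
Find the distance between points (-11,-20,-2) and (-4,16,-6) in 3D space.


dx=7, dy=36, dz=-4
d = sqrt(49+1296+16) = sqrt(1361) = 36.8917

36.8917


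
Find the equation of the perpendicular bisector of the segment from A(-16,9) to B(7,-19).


Midpoint = (-4.5, -5)
Slope of AB = dy/dx = -28/23 = -1.2174
Perp slope = -dx/dy = 23/28 = 0.8214
b = My - (perp slope)*Mx = -5 + (23*(-4.5))/(-28) = -5 + 3.6964 = -1.3036

y = 0.8214x - 1.3036


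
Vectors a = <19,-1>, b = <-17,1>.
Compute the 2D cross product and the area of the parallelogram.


cross = 19*1 + 1*(-17) = 19 - 17 = 2
Parallelogram area = |2| = 2

cross = 2, parallelogram area = 2


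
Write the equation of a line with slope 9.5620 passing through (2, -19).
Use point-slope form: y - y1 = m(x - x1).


y + 19 = 9.5620(x - 2)
y = 9.5620x - 19 - 9.5620*2
y = 9.5620x - 38.1240

y = 9.5620x - 38.1240


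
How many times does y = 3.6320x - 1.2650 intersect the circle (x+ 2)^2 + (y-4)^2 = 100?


Substitute y = 3.6320x - 1.2650: (x+ 2)^2 + (3.6320x- 1.2650-4)^2 = 100
Expand to Ax^2 + Bx + C = 0, where b-k = -5.265
A = 1+m^2 = 14.191424
B = 2(m(b-k) - h) = 2(3.6320*(-5.265) + 2) = -34.24496
C = h^2 + (b-k)^2 - r^2 = 4 + 27.720225 - 100 = -68.279775
disc = B^2-4AC = 1172.7173 + 3875.9490 = 5048.6663
disc > 0

2 intersection points


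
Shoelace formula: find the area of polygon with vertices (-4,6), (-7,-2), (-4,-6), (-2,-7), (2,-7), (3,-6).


sum(xi*y_{i+1}) = -4*(-2) - 7*(-6) - 4*(-7) - 2*(-7) + 2*(-6) + 3*6 = 98
sum(yi*x_{i+1}) = 6*(-7) - 2*(-4) - 6*(-2) - 7*2 - 7*3 - 6*(-4) = -33
Area = |98 + 33|/2 = 131/2 = 65.5000

65.5000 sq units


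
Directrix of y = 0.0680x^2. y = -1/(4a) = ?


a = 0.0680
1/(4a) = 3.6765
directrix: y = -3.6765 = -3.6765

y = -3.6765


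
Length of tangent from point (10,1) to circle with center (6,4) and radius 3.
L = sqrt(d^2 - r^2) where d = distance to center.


d = sqrt((10-6)^2 + (1-4)^2) = sqrt(16+9) = 5.0000
L = sqrt(25.0000 - 9) = sqrt(16.0000) = 4.0000

4.0000


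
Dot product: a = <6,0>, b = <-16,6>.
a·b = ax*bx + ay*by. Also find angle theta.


a·b = 6*(-16) + 0*6 = -96 + 0 = -96
|a| = sqrt(36+0) = 6.0000
|b| = sqrt(256+36) = 17.0880
cos(theta) = -96/(sqrt(36)*sqrt(292)) = -96/sqrt(10512) = -0.936329
theta = arccos(-96/sqrt(10512)) = 159.4440 degrees

a·b = -96, theta = 159.4440 deg


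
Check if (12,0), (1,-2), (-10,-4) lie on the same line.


12*(-2+ 4) + 1*(-4-0) - 10*(0+ 2)
= 24 - 4 - 20 = 0

Yes, collinear (determinant = 0)


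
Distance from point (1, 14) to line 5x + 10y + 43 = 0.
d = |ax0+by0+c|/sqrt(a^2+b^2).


|5*1 + 10*14 + 43| = |188| = 188
sqrt(25 + 100) = sqrt(125) = 11.1803
d = 188/sqrt(125) = 16.8152

16.8152


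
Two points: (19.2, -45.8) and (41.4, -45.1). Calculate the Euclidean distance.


dx = 41.4 - 19.2 = 22.2
dy = -45.1 + 45.8 = 0.7
d = sqrt(492.84 + 0.49) = sqrt(493.33) = 22.2110

22.2110


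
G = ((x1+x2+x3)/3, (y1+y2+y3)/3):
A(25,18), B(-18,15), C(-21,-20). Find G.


Gx = (25- 18- 21)/3 = -14/3 = -4.6667
Gy = (18+15- 20)/3 = 13/3 = 4.3333

G = (-4.6667, 4.3333)


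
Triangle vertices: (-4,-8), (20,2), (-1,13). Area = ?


-4*(2-13) = 44
20*(13+ 8) = 420
-1*(-8-2) = 10
sum = 474
Area = |474|/2 = 237.0000

237.0000 sq units


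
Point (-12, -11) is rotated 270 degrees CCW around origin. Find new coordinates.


cos(270) = 0, sin(270) = -1
x' = -12*0 + 11*(-1) = -11
y' = -12*(-1) - 11*0 = 12

(-11, 12)


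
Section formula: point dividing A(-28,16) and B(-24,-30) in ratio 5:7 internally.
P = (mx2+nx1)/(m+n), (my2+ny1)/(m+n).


Px = (5*(-24) + 7*(-28))/12 = -316/12 = -26.3333
Py = (5*(-30) + 7*16)/12 = -38/12 = -3.1667

P = (-26.3333, -3.1667)


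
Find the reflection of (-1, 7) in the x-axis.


Reflection rule for x-axis: (x, -y)
(-1, 7) -> (-1, -7)

(-1, -7)


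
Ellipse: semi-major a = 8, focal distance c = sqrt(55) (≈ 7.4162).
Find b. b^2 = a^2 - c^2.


b^2 = 8^2 - (sqrt(55))^2 = 64 - 55 = 9
b = sqrt(9) = 3

b = 3


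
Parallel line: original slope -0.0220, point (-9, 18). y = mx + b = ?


Parallel lines have equal slopes.
m2 = -0.0220
b2 = 18 + 0.0220*(-9) = 17.8020

y = -0.0220x + 17.8020


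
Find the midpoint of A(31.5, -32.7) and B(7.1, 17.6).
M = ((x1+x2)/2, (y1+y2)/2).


Mx = (31.5 + 7.1)/2 = 38.6/2 = 19.3000
My = (-32.7 + 17.6)/2 = -15.1/2 = -7.5500

(19.3000, -7.5500)


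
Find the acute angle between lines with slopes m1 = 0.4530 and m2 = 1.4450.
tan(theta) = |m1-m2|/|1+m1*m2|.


m1-m2 = -0.992
1+m1*m2 = 1.654585
tan(theta) = |-0.992/1.654585| = 0.599546
theta = arctan(|-0.992/1.654585|) = 30.9446 degrees (acute angle)

30.9446 degrees


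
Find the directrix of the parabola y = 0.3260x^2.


a = 0.3260
1/(4a) = 0.7669
directrix: y = -0.7669 = -0.7669

y = -0.7669


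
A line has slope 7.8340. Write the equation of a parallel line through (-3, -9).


Parallel lines have equal slopes.
m2 = 7.8340
b2 = -9 - 7.8340*(-3) = 14.5020

y = 7.8340x + 14.5020


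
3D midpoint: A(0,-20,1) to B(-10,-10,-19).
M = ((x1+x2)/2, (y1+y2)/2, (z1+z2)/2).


Mx = (0- 10)/2 = -5.0000
My = (-20- 10)/2 = -15.0000
Mz = (1- 19)/2 = -9.0000

M = (-5.0000, -15.0000, -9.0000)


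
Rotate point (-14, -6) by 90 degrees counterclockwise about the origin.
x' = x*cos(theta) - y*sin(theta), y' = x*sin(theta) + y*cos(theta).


cos(90) = 0, sin(90) = 1
x' = -14*0 + 6*1 = 6
y' = -14*1 - 6*0 = -14

(6, -14)


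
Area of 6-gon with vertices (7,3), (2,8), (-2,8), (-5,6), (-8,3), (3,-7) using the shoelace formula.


sum(xi*y_{i+1}) = 7*8 + 2*8 - 2*6 - 5*3 - 8*(-7) + 3*3 = 110
sum(yi*x_{i+1}) = 3*2 + 8*(-2) + 8*(-5) + 6*(-8) + 3*3 - 7*7 = -138
Area = |110 + 138|/2 = 248/2 = 124.0000

124.0000 sq units


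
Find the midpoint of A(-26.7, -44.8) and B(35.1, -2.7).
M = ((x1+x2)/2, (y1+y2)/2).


Mx = (-26.7 + 35.1)/2 = 8.4/2 = 4.2000
My = (-44.8 - 2.7)/2 = -47.5/2 = -23.7500

(4.2000, -23.7500)


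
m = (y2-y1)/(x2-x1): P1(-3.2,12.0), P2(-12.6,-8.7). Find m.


dy = -8.7 - 12.0 = -20.7
dx = -12.6 + 3.2 = -9.4
m = -20.7/(-9.4) = 2.2021

m = 2.2021


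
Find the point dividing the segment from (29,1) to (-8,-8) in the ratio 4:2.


Px = (4*(-8) + 2*29)/6 = 26/6 = 4.3333
Py = (4*(-8) + 2*1)/6 = -30/6 = -5.0000

P = (4.3333, -5.0000)


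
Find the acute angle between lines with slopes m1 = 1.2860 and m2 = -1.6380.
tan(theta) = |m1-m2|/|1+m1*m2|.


m1-m2 = 2.924
1+m1*m2 = -1.106468
tan(theta) = |2.924/(-1.106468)| = 2.642643
theta = arctan(|2.924/(-1.106468)|) = 69.2729 degrees (acute angle)

69.2729 degrees


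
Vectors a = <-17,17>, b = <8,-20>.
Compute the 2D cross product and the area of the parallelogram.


cross = -17*(-20) - 17*8 = 340 - 136 = 204
Parallelogram area = |204| = 204

cross = 204, parallelogram area = 204


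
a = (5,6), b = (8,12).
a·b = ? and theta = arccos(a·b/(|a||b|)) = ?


a·b = 5*8 + 6*12 = 40 + 72 = 112
|a| = sqrt(25+36) = 7.8102
|b| = sqrt(64+144) = 14.4222
cos(theta) = 112/(sqrt(61)*sqrt(208)) = 112/sqrt(12688) = 0.994309
theta = arccos(112/sqrt(12688)) = 6.1155 degrees

a·b = 112, theta = 6.1155 deg


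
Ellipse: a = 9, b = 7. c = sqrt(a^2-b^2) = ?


c^2 = 9^2 - 7^2 = 81 - 49 = 32
c = sqrt(32) = 5.6569

c = 5.6569


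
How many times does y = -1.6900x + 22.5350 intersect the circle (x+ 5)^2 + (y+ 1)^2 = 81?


Substitute y = -1.6900x + 22.5350: (x+ 5)^2 + (-1.6900x+22.5350+ 1)^2 = 81
Expand to Ax^2 + Bx + C = 0, where b-k = 23.535
A = 1+m^2 = 3.8561
B = 2(m(b-k) - h) = 2(-1.6900*23.535 + 5) = -69.5483
C = h^2 + (b-k)^2 - r^2 = 25 + 553.896225 - 81 = 497.896225
disc = B^2-4AC = 4836.9660 - 7679.7505 = -2842.7845
disc < 0

0 intersection points


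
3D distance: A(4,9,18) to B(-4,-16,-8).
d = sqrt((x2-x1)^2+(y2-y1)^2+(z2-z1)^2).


dx=-8, dy=-25, dz=-26
d = sqrt(64+625+676) = sqrt(1365) = 36.9459

36.9459


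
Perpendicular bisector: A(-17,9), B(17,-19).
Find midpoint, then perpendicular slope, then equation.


Midpoint = (0, -5)
Slope of AB = dy/dx = -28/34 = -0.8235
Perp slope = -dx/dy = 34/28 = 1.2143
b = My - (perp slope)*Mx = -5 + (34*0)/(-28) = -5 + 0 = -5.0000

y = 1.2143x - 5.0000


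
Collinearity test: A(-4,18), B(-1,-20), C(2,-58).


-4*(-20+ 58) - 1*(-58-18) + 2*(18+ 20)
= -152 + 76 + 76 = 0

Yes, collinear (determinant = 0)


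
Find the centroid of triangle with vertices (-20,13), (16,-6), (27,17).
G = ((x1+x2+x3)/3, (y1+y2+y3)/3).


Gx = (-20+16+27)/3 = 23/3 = 7.6667
Gy = (13- 6+17)/3 = 24/3 = 8.0000

G = (7.6667, 8.0000)


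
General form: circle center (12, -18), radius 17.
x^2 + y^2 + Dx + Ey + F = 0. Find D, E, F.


(x-12)^2 + (y+ 18)^2 = 17^2
D = -2h = -24, E = -2k = 36
F = h^2+k^2-r^2 = 144+324-289 = 179

D = -24, E = 36, F = 179


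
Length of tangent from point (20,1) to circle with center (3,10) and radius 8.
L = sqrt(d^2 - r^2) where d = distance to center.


d = sqrt((20-3)^2 + (1-10)^2) = sqrt(289+81) = 19.2354
L = sqrt(370.0000 - 64) = sqrt(306.0000) = 17.4929

17.4929


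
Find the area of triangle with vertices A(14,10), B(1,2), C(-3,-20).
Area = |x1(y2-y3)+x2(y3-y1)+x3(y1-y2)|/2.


14*(2+ 20) = 308
1*(-20-10) = -30
-3*(10-2) = -24
sum = 254
Area = |254|/2 = 127.0000

127.0000 sq units


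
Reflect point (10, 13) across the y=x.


Reflection rule for y=x: (y, x)
(10, 13) -> (13, 10)

(13, 10)


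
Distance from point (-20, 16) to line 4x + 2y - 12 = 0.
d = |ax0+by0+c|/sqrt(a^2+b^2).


|4*(-20) + 2*16 - 12| = |-60| = 60
sqrt(16 + 4) = sqrt(20) = 4.4721
d = 60/sqrt(20) = 13.4164

13.4164


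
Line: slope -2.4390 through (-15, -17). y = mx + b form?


y + 17 = -2.4390(x + 15)
y = -2.4390x - 17 + 2.4390*(-15)
y = -2.4390x - 53.5850

y = -2.4390x - 53.5850


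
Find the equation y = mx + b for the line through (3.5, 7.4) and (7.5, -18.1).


m = (-25.5)/(4.0) = -6.3750
b = y1 - m*x1 = 7.4 - (-25.5*3.5)/(4.0) = 7.4 + 22.3125 = 29.7125

y = -6.3750x + 29.7125


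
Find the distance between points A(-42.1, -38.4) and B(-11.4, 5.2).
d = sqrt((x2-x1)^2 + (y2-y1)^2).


dx = -11.4 + 42.1 = 30.7
dy = 5.2 + 38.4 = 43.6
d = sqrt(942.49 + 1900.96) = sqrt(2843.45) = 53.3240

53.3240


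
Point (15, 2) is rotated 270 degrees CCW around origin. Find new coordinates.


cos(270) = 0, sin(270) = -1
x' = 15*0 - 2*(-1) = 2
y' = 15*(-1) + 2*0 = -15

(2, -15)


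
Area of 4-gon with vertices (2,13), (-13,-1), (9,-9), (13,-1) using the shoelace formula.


sum(xi*y_{i+1}) = 2*(-1) - 13*(-9) + 9*(-1) + 13*13 = 275
sum(yi*x_{i+1}) = 13*(-13) - 1*9 - 9*13 - 1*2 = -297
Area = |275 + 297|/2 = 572/2 = 286.0000

286.0000 sq units


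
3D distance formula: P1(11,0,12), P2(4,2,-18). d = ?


dx=-7, dy=2, dz=-30
d = sqrt(49+4+900) = sqrt(953) = 30.8707

30.8707


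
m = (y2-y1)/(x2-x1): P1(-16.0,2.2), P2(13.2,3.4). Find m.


dy = 3.4 - 2.2 = 1.2
dx = 13.2 + 16.0 = 29.2
m = 1.2/29.2 = 0.0411

m = 0.0411


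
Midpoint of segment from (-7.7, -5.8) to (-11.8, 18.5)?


Mx = (-7.7 - 11.8)/2 = -19.5/2 = -9.7500
My = (-5.8 + 18.5)/2 = 12.7/2 = 6.3500

(-9.7500, 6.3500)


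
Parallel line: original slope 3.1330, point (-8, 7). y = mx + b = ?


Parallel lines have equal slopes.
m2 = 3.1330
b2 = 7 - 3.1330*(-8) = 32.0640

y = 3.1330x + 32.0640


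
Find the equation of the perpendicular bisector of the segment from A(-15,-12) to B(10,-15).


Midpoint = (-2.5, -13.5)
Slope of AB = dy/dx = -3/25 = -0.1200
Perp slope = -dx/dy = 25/3 = 8.3333
b = My - (perp slope)*Mx = -13.5 + (25*(-2.5))/(-3) = -13.5 + 20.8333 = 7.3333

y = 8.3333x + 7.3333


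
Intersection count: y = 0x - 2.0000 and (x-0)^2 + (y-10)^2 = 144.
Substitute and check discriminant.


Substitute y = 0x - 2.0000: (x-0)^2 + (0x- 2.0000-10)^2 = 144
Expand to Ax^2 + Bx + C = 0, where b-k = -12
A = 1+m^2 = 1
B = 2(m(b-k) - h) = 2(0*(-12) - 0) = 0
C = h^2 + (b-k)^2 - r^2 = 0 + 144 - 144 = 0
disc = B^2-4AC = 0 - 0 = 0
disc = 0

1 intersection point (tangent)


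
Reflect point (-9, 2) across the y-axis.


Reflection rule for y-axis: (-x, y)
(-9, 2) -> (9, 2)

(9, 2)


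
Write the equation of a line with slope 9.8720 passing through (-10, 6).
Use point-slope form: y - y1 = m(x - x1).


y - 6 = 9.8720(x + 10)
y = 9.8720x + 6 - 9.8720*(-10)
y = 9.8720x + 104.7200

y = 9.8720x + 104.7200


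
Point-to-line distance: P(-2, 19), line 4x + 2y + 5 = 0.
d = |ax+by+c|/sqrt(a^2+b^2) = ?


|4*(-2) + 2*19 + 5| = |35| = 35
sqrt(16 + 4) = sqrt(20) = 4.4721
d = 35/sqrt(20) = 7.8262

7.8262


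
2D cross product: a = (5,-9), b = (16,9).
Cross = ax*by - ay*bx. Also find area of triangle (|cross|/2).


cross = 5*9 + 9*16 = 45 + 144 = 189
Triangle area = |189|/2 = 189/2 = 94.5000

cross = 189, triangle area = 94.5000


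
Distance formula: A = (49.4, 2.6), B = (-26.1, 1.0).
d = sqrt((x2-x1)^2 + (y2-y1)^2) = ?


dx = -26.1 - 49.4 = -75.5
dy = 1.0 - 2.6 = -1.6
d = sqrt(5700.25 + 2.56) = sqrt(5702.81) = 75.5170

75.5170


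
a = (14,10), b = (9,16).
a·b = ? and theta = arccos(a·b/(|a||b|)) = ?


a·b = 14*9 + 10*16 = 126 + 160 = 286
|a| = sqrt(196+100) = 17.2047
|b| = sqrt(81+256) = 18.3576
cos(theta) = 286/(sqrt(296)*sqrt(337)) = 286/sqrt(99752) = 0.905535
theta = arccos(286/sqrt(99752)) = 25.1046 degrees

a·b = 286, theta = 25.1046 deg


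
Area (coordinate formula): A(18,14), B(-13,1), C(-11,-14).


18*(1+ 14) = 270
-13*(-14-14) = 364
-11*(14-1) = -143
sum = 491
Area = |491|/2 = 245.5000

245.5000 sq units


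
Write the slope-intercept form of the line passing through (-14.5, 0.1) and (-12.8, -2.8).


m = (-2.9)/(1.7) = -1.7059
b = y1 - m*x1 = 0.1 - (-2.9*(-14.5))/(1.7) = 0.1 - 24.7353 = -24.6353

y = -1.7059x - 24.6353


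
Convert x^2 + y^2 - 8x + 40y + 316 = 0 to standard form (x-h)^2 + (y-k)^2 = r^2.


h = -D/2 = 8/2 = 4
k = -E/2 = -40/2 = -20
r^2 = h^2 + k^2 - F = 16 + 400 - 316 = 100
r = 10

Center (4, -20), radius = 10


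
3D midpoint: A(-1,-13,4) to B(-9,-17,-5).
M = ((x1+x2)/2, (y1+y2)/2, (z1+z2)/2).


Mx = (-1- 9)/2 = -5.0000
My = (-13- 17)/2 = -15.0000
Mz = (4- 5)/2 = -0.5000

M = (-5.0000, -15.0000, -0.5000)


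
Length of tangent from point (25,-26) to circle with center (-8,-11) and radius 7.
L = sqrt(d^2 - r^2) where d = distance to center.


d = sqrt((25+ 8)^2 + (-26+ 11)^2) = sqrt(1089+225) = 36.2491
L = sqrt(1314.0000 - 49) = sqrt(1265.0000) = 35.5668

35.5668


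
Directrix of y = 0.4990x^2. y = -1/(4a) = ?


a = 0.4990
1/(4a) = 0.5010
directrix: y = -0.5010 = -0.5010

y = -0.5010


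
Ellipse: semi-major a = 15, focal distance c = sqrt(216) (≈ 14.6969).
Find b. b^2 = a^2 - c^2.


b^2 = 15^2 - (sqrt(216))^2 = 225 - 216 = 9
b = sqrt(9) = 3

b = 3


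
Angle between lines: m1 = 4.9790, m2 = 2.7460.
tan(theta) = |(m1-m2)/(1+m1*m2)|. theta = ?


m1-m2 = 2.233
1+m1*m2 = 14.672334
tan(theta) = |2.233/14.672334| = 0.152191
theta = arctan(|2.233/14.672334|) = 8.6535 degrees (acute angle)

8.6535 degrees


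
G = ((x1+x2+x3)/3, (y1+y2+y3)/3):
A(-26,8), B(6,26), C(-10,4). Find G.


Gx = (-26+6- 10)/3 = -30/3 = -10.0000
Gy = (8+26+4)/3 = 38/3 = 12.6667

G = (-10.0000, 12.6667)


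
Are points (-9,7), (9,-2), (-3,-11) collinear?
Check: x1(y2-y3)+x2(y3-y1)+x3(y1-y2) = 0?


-9*(-2+ 11) + 9*(-11-7) - 3*(7+ 2)
= -81 - 162 - 27 = -270

No, not collinear (determinant = -270)


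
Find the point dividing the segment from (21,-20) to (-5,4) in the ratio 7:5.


Px = (7*(-5) + 5*21)/12 = 70/12 = 5.8333
Py = (7*4 + 5*(-20))/12 = -72/12 = -6.0000

P = (5.8333, -6.0000)


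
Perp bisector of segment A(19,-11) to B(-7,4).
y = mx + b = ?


Midpoint = (6, -3.5)
Slope of AB = dy/dx = 15/(-26) = -0.5769
Perp slope = -dx/dy = 26/15 = 1.7333
b = My - (perp slope)*Mx = -3.5 + (-26*6)/15 = -3.5 - 10.4000 = -13.9000

y = 1.7333x - 13.9000


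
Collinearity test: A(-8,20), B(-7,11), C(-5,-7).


-8*(11+ 7) - 7*(-7-20) - 5*(20-11)
= -144 + 189 - 45 = 0

Yes, collinear (determinant = 0)


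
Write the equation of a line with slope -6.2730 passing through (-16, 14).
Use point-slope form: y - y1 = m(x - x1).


y - 14 = -6.2730(x + 16)
y = -6.2730x + 14 + 6.2730*(-16)
y = -6.2730x - 86.3680

y = -6.2730x - 86.3680


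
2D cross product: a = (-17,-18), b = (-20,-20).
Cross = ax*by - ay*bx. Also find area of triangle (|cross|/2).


cross = -17*(-20) + 18*(-20) = 340 - 360 = -20
Triangle area = |-20|/2 = 20/2 = 10.0000

cross = -20, triangle area = 10.0000


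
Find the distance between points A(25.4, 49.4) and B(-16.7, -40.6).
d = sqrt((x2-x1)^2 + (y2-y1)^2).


dx = -16.7 - 25.4 = -42.1
dy = -40.6 - 49.4 = -90.0
d = sqrt(1772.41 + 8100.0) = sqrt(9872.41) = 99.3600

99.3600


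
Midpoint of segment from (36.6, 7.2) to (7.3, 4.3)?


Mx = (36.6 + 7.3)/2 = 43.9/2 = 21.9500
My = (7.2 + 4.3)/2 = 11.5/2 = 5.7500

(21.9500, 5.7500)


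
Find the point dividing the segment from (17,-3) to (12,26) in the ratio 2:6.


Px = (2*12 + 6*17)/8 = 126/8 = 15.7500
Py = (2*26 + 6*(-3))/8 = 34/8 = 4.2500

P = (15.7500, 4.2500)


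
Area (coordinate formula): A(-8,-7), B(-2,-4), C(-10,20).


-8*(-4-20) = 192
-2*(20+ 7) = -54
-10*(-7+ 4) = 30
sum = 168
Area = |168|/2 = 84.0000

84.0000 sq units


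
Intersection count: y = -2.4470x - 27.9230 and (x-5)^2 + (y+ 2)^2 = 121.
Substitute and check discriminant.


Substitute y = -2.4470x - 27.9230: (x-5)^2 + (-2.4470x- 27.9230+ 2)^2 = 121
Expand to Ax^2 + Bx + C = 0, where b-k = -25.923
A = 1+m^2 = 6.987809
B = 2(m(b-k) - h) = 2(-2.4470*(-25.923) - 5) = 116.867162
C = h^2 + (b-k)^2 - r^2 = 25 + 672.001929 - 121 = 576.001929
disc = B^2-4AC = 13657.9336 - 16099.9659 = -2442.0323
disc < 0

0 intersection points


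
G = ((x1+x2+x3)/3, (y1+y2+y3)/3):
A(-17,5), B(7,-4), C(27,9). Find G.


Gx = (-17+7+27)/3 = 17/3 = 5.6667
Gy = (5- 4+9)/3 = 10/3 = 3.3333

G = (5.6667, 3.3333)


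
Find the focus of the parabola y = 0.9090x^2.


a = 0.9090
4a = 3.6360
focus = (0, 1/3.6360) = (0, 0.2750)

Focus = (0, 0.2750)


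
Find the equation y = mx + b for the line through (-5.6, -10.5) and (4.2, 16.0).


m = (26.5)/(9.8) = 2.7041
b = y1 - m*x1 = -10.5 - (26.5*(-5.6))/(9.8) = -10.5 + 15.1429 = 4.6429

y = 2.7041x + 4.6429


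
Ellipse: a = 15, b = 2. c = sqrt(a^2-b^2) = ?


c^2 = 15^2 - 2^2 = 225 - 4 = 221
c = sqrt(221) = 14.8661

c = 14.8661


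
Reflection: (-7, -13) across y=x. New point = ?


Reflection rule for y=x: (y, x)
(-7, -13) -> (-13, -7)

(-13, -7)


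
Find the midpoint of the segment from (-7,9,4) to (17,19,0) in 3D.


Mx = (-7+17)/2 = 5.0000
My = (9+19)/2 = 14.0000
Mz = (4+0)/2 = 2.0000

M = (5.0000, 14.0000, 2.0000)


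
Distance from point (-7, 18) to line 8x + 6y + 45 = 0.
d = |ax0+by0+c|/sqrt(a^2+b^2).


|8*(-7) + 6*18 + 45| = |97| = 97
sqrt(64 + 36) = sqrt(100) = 10.0000
d = 97/sqrt(100) = 9.7000

9.7000


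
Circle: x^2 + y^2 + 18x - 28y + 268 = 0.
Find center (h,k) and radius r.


h = -D/2 = -18/2 = -9
k = -E/2 = 28/2 = 14
r^2 = h^2 + k^2 - F = 81 + 196 - 268 = 9
r = 3

Center (-9, 14), radius = 3


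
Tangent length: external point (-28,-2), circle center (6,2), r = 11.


d = sqrt((-28-6)^2 + (-2-2)^2) = sqrt(1156+16) = 34.2345
L = sqrt(1172.0000 - 121) = sqrt(1051.0000) = 32.4191

32.4191


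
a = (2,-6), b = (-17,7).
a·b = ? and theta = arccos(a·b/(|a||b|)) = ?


a·b = 2*(-17) - 6*7 = -34 - 42 = -76
|a| = sqrt(4+36) = 6.3246
|b| = sqrt(289+49) = 18.3848
cos(theta) = -76/(sqrt(40)*sqrt(338)) = -76/sqrt(13520) = -0.653620
theta = arccos(-76/sqrt(13520)) = 130.8151 degrees

a·b = -76, theta = 130.8151 deg


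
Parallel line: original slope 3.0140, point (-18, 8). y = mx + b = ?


Parallel lines have equal slopes.
m2 = 3.0140
b2 = 8 - 3.0140*(-18) = 62.2520

y = 3.0140x + 62.2520


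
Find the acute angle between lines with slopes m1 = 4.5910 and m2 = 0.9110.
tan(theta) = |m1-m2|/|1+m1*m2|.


m1-m2 = 3.68
1+m1*m2 = 5.182401
tan(theta) = |3.68/5.182401| = 0.710096
theta = arctan(|3.68/5.182401|) = 35.3784 degrees (acute angle)

35.3784 degrees


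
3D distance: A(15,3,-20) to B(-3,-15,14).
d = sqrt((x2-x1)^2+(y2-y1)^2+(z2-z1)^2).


dx=-18, dy=-18, dz=34
d = sqrt(324+324+1156) = sqrt(1804) = 42.4735

42.4735


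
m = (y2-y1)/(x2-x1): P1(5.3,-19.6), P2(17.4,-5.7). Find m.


dy = -5.7 + 19.6 = 13.9
dx = 17.4 - 5.3 = 12.1
m = 13.9/12.1 = 1.1488

m = 1.1488


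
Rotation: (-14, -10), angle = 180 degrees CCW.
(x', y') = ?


cos(180) = -1, sin(180) = 0
x' = -14*(-1) + 10*0 = 14
y' = -14*0 - 10*(-1) = 10

(14, 10)


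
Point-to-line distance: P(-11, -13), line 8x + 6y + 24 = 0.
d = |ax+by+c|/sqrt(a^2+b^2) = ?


|8*(-11) + 6*(-13) + 24| = |-142| = 142
sqrt(64 + 36) = sqrt(100) = 10.0000
d = 142/sqrt(100) = 14.2000

14.2000


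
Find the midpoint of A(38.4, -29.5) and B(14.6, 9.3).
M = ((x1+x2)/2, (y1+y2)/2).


Mx = (38.4 + 14.6)/2 = 53.0/2 = 26.5000
My = (-29.5 + 9.3)/2 = -20.2/2 = -10.1000

(26.5000, -10.1000)


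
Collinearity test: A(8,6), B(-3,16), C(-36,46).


8*(16-46) - 3*(46-6) - 36*(6-16)
= -240 - 120 + 360 = 0

Yes, collinear (determinant = 0)


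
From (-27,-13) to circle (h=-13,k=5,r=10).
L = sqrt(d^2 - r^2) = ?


d = sqrt((-27+ 13)^2 + (-13-5)^2) = sqrt(196+324) = 22.8035
L = sqrt(520.0000 - 100) = sqrt(420.0000) = 20.4939

20.4939


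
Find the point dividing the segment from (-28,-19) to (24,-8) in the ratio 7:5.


Px = (7*24 + 5*(-28))/12 = 28/12 = 2.3333
Py = (7*(-8) + 5*(-19))/12 = -151/12 = -12.5833

P = (2.3333, -12.5833)


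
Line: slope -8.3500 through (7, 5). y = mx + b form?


y - 5 = -8.3500(x - 7)
y = -8.3500x + 5 + 8.3500*7
y = -8.3500x + 63.4500

y = -8.3500x + 63.4500


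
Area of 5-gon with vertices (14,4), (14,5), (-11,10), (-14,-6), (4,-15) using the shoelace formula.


sum(xi*y_{i+1}) = 14*5 + 14*10 - 11*(-6) - 14*(-15) + 4*4 = 502
sum(yi*x_{i+1}) = 4*14 + 5*(-11) + 10*(-14) - 6*4 - 15*14 = -373
Area = |502 + 373|/2 = 875/2 = 437.5000

437.5000 sq units


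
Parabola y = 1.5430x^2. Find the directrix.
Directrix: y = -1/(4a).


a = 1.5430
1/(4a) = 0.1620
directrix: y = -0.1620 = -0.1620

y = -0.1620


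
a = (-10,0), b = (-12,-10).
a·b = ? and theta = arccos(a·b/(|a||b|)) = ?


a·b = -10*(-12) + 0*(-10) = 120 + 0 = 120
|a| = sqrt(100+0) = 10.0000
|b| = sqrt(144+100) = 15.6205
cos(theta) = 120/(sqrt(100)*sqrt(244)) = 120/sqrt(24400) = 0.768221
theta = arccos(120/sqrt(24400)) = 39.8056 degrees

a·b = 120, theta = 39.8056 deg


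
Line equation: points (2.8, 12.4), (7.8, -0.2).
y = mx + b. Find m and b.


m = (-12.6)/(5.0) = -2.5200
b = y1 - m*x1 = 12.4 - (-12.6*2.8)/(5.0) = 12.4 + 7.0560 = 19.4560

y = -2.5200x + 19.4560


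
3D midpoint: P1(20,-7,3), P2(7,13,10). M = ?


Mx = (20+7)/2 = 13.5000
My = (-7+13)/2 = 3.0000
Mz = (3+10)/2 = 6.5000

M = (13.5000, 3.0000, 6.5000)
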